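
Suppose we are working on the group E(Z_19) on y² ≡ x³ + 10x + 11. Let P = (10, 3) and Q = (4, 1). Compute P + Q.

(3, 12)

(10, 3) + (4, 1). λ = (1 - 3)/(4 - 10) ≡ 17/13 mod 19. 13⁻¹ ≡ 3 (mod 19) since 13·3 = 39 ≡ 1, so λ ≡ 13.
  x = λ² - 10 - 4 = 169 - 14 ≡ 3; y = λ·(10 - 3) - 3 ≡ 12. → (3, 12)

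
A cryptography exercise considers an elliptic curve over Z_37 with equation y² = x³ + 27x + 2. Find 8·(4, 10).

Write Q = (4, 10).
Double-and-add on 8 = (1000)₂. Start with Q = (4, 10) for the leading 1-bit.
double: tangent at (4, 10): λ = (3·4² + 27)/(2·10) ≡ 1/20. 20⁻¹ ≡ 13 (mod 37), so λ ≡ 1·13 ≡ 13.
  x = λ² - 4 - 4 = 169 - 8 ≡ 13; y = λ·(4 - 13) - 10 ≡ 21. → (13, 21)
double: tangent at (13, 21): λ = (3·13² + 27)/(2·21) ≡ 16/5. 5⁻¹ ≡ 15 (mod 37) since 5·15 = 75 ≡ 1, so λ ≡ 16·15 ≡ 18.
  x = λ² - 13 - 13 = 324 - 26 ≡ 2; y = λ·(13 - 2) - 21 ≡ 29. → (2, 29)
double: tangent at (2, 29): λ = (3·2² + 27)/(2·29) ≡ 2/21. 21⁻¹ ≡ 30 (mod 37) since 21·30 = 630 ≡ 1, so λ ≡ 2·30 ≡ 23.
  x = λ² - 2 - 2 = 529 - 4 ≡ 7; y = λ·(2 - 7) - 29 ≡ 4. → (7, 4)

(7, 4)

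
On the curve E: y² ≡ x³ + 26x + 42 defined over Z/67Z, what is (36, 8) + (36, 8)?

(19, 5)

tangent at (36, 8): λ = (3·36² + 26)/(2·8) ≡ 28/16. 16⁻¹ ≡ 21 (mod 67) since 16·21 = 336 ≡ 1, so λ ≡ 28·21 ≡ 52.
  x = λ² - 36 - 36 = 2704 - 72 ≡ 19; y = λ·(36 - 19) - 8 ≡ 5. → (19, 5)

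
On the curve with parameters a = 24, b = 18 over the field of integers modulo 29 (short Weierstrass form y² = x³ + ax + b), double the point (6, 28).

(23, 21)

tangent at (6, 28): λ = (3·6² + 24)/(2·28) ≡ 16/27. 27⁻¹ ≡ 14 (mod 29), so λ ≡ 16·14 ≡ 21.
  x = λ² - 6 - 6 = 441 - 12 ≡ 23; y = λ·(6 - 23) - 28 ≡ 21. → (23, 21)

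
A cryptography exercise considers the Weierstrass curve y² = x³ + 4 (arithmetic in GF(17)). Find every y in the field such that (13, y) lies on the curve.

x³ + 0x + 4 = 2201 ≡ 8 (mod 17).
Square roots of 8 mod 17: 5 and 12 (since 5² = 25 ≡ 8).

5, 12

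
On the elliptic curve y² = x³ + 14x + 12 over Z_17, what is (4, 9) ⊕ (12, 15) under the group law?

(9, 0)

(4, 9) + (12, 15). λ = (15 - 9)/(12 - 4) ≡ 6/8 mod 17. 8⁻¹ ≡ 15 (mod 17), so λ ≡ 5.
  x = λ² - 4 - 12 = 25 - 16 ≡ 9; y = λ·(4 - 9) - 9 ≡ 0. → (9, 0)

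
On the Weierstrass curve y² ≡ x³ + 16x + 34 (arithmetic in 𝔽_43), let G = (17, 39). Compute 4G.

(26, 40)

Repeated addition: build up to 4G.
2G: tangent at (17, 39): λ = (3·17² + 16)/(2·39) ≡ 23/35. 35⁻¹ ≡ 16 (mod 43) since 35·16 = 560 ≡ 1, so λ ≡ 23·16 ≡ 24.
  x = λ² - 17 - 17 = 576 - 34 ≡ 26; y = λ·(17 - 26) - 39 ≡ 3. → (26, 3)
3G: (26, 3) + (17, 39). λ = (39 - 3)/(17 - 26) ≡ 36/34 mod 43. 34⁻¹ ≡ 19 (mod 43) since 34·19 = 646 ≡ 1, so λ ≡ 39.
  x = λ² - 26 - 17 = 1521 - 43 ≡ 16; y = λ·(26 - 16) - 3 ≡ 0. → (16, 0)
4G: (16, 0) + (17, 39). λ = (39 - 0)/(17 - 16) ≡ 39/1 mod 43. 1⁻¹ ≡ 1 (mod 43), so λ ≡ 39.
  x = λ² - 16 - 17 = 1521 - 33 ≡ 26; y = λ·(16 - 26) - 0 ≡ 40. → (26, 40)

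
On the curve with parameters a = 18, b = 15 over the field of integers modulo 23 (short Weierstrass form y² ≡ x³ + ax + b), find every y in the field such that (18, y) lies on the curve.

x³ + 18x + 15 = 6171 ≡ 7 (mod 23).
7 is a non-residue mod 23; no y exists.

none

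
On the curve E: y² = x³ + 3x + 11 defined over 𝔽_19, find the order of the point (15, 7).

5

2P: tangent at (15, 7): λ = (3·15² + 3)/(2·7) ≡ 13/14. 14⁻¹ ≡ 15 (mod 19), so λ ≡ 13·15 ≡ 5.
  x = λ² - 15 - 15 = 25 - 30 ≡ 14; y = λ·(15 - 14) - 7 ≡ 17. → (14, 17)
3P: (14, 17) + (15, 7). λ = (7 - 17)/(15 - 14) ≡ 9/1 mod 19. 1⁻¹ ≡ 1 (mod 19), so λ ≡ 9.
  x = λ² - 14 - 15 = 81 - 29 ≡ 14; y = λ·(14 - 14) - 17 ≡ 2. → (14, 2)
4P: (14, 2) + (15, 7). λ = (7 - 2)/(15 - 14) ≡ 5/1 mod 19. 1⁻¹ ≡ 1 (mod 19) since 1·1 = 1 ≡ 1, so λ ≡ 5.
  x = λ² - 14 - 15 = 25 - 29 ≡ 15; y = λ·(14 - 15) - 2 ≡ 12. → (15, 12)
5P: (15, 12) + (15, 7): same x and y₁ ≡ -y₂, so the sum is O.
5P = O, so the order is 5.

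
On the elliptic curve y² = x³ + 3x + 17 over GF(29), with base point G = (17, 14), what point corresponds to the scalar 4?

Double-and-add on 4 = (100)₂. Start with G = (17, 14) for the leading 1-bit.
double: tangent at (17, 14): λ = (3·17² + 3)/(2·14) ≡ 0/28. 28⁻¹ ≡ 28 (mod 29), so λ ≡ 0·28 ≡ 0.
  x = λ² - 17 - 17 = 0 - 34 ≡ 24; y = λ·(17 - 24) - 14 ≡ 15. → (24, 15)
double: tangent at (24, 15): λ = (3·24² + 3)/(2·15) ≡ 20/1. 1⁻¹ ≡ 1 (mod 29) since 1·1 = 1 ≡ 1, so λ ≡ 20·1 ≡ 20.
  x = λ² - 24 - 24 = 400 - 48 ≡ 4; y = λ·(24 - 4) - 15 ≡ 8. → (4, 8)

(4, 8)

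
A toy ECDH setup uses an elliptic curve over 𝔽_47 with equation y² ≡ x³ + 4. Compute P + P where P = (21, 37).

tangent at (21, 37): λ = (3·21² + 0)/(2·37) ≡ 7/27. 27⁻¹ ≡ 7 (mod 47), so λ ≡ 7·7 ≡ 2.
  x = λ² - 21 - 21 = 4 - 42 ≡ 9; y = λ·(21 - 9) - 37 ≡ 34. → (9, 34)

(9, 34)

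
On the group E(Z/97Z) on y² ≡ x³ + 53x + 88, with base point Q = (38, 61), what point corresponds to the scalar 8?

Double-and-add on 8 = (1000)₂. Start with Q = (38, 61) for the leading 1-bit.
double: tangent at (38, 61): λ = (3·38² + 53)/(2·61) ≡ 20/25. 25⁻¹ ≡ 66 (mod 97) since 25·66 = 1650 ≡ 1, so λ ≡ 20·66 ≡ 59.
  x = λ² - 38 - 38 = 3481 - 76 ≡ 10; y = λ·(38 - 10) - 61 ≡ 39. → (10, 39)
double: tangent at (10, 39): λ = (3·10² + 53)/(2·39) ≡ 62/78. 78⁻¹ ≡ 51 (mod 97) since 78·51 = 3978 ≡ 1, so λ ≡ 62·51 ≡ 58.
  x = λ² - 10 - 10 = 3364 - 20 ≡ 46; y = λ·(10 - 46) - 39 ≡ 7. → (46, 7)
double: tangent at (46, 7): λ = (3·46² + 53)/(2·7) ≡ 96/14. 14⁻¹ ≡ 7 (mod 97) since 14·7 = 98 ≡ 1, so λ ≡ 96·7 ≡ 90.
  x = λ² - 46 - 46 = 8100 - 92 ≡ 54; y = λ·(46 - 54) - 7 ≡ 49. → (54, 49)

(54, 49)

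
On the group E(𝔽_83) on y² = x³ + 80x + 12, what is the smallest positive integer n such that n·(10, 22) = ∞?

3

2P: tangent at (10, 22): λ = (3·10² + 80)/(2·22) ≡ 48/44. 44⁻¹ ≡ 17 (mod 83), so λ ≡ 48·17 ≡ 69.
  x = λ² - 10 - 10 = 4761 - 20 ≡ 10; y = λ·(10 - 10) - 22 ≡ 61. → (10, 61)
3P: (10, 61) + (10, 22): same x and y₁ ≡ -y₂, so the sum is ∞.
3P = ∞, so the order is 3.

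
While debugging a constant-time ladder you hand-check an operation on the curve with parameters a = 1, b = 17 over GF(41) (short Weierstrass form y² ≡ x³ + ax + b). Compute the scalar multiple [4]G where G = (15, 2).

Double-and-add on 4 = (100)₂. Start with G = (15, 2) for the leading 1-bit.
double: tangent at (15, 2): λ = (3·15² + 1)/(2·2) ≡ 20/4. 4⁻¹ ≡ 31 (mod 41) since 4·31 = 124 ≡ 1, so λ ≡ 20·31 ≡ 5.
  x = λ² - 15 - 15 = 25 - 30 ≡ 36; y = λ·(15 - 36) - 2 ≡ 16. → (36, 16)
double: tangent at (36, 16): λ = (3·36² + 1)/(2·16) ≡ 35/32. 32⁻¹ ≡ 9 (mod 41), so λ ≡ 35·9 ≡ 28.
  x = λ² - 36 - 36 = 784 - 72 ≡ 15; y = λ·(36 - 15) - 16 ≡ 39. → (15, 39)

(15, 39)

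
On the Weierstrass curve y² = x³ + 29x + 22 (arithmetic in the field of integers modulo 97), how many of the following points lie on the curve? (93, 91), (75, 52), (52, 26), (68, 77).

(93, 91): 91² ≡ 36, rhs ≡ 36 → on.
(75, 52): 52² ≡ 85, rhs ≡ 85 → on.
(52, 26): 26² ≡ 94, rhs ≡ 33 → off.
(68, 77): 77² ≡ 12, rhs ≡ 12 → on.

3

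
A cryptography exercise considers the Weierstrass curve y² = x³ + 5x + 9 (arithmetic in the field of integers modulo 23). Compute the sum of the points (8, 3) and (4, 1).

(8, 3) + (4, 1). λ = (1 - 3)/(4 - 8) ≡ 21/19 mod 23. 19⁻¹ ≡ 17 (mod 23) since 19·17 = 323 ≡ 1, so λ ≡ 12.
  x = λ² - 8 - 4 = 144 - 12 ≡ 17; y = λ·(8 - 17) - 3 ≡ 4. → (17, 4)

(17, 4)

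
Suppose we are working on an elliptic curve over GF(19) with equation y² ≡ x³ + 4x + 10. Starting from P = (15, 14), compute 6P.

(10, 9)

Repeated addition: build up to 6P.
2P: tangent at (15, 14): λ = (3·15² + 4)/(2·14) ≡ 14/9. 9⁻¹ ≡ 17 (mod 19), so λ ≡ 14·17 ≡ 10.
  x = λ² - 15 - 15 = 100 - 30 ≡ 13; y = λ·(15 - 13) - 14 ≡ 6. → (13, 6)
3P: (13, 6) + (15, 14). λ = (14 - 6)/(15 - 13) ≡ 8/2 mod 19. 2⁻¹ ≡ 10 (mod 19), so λ ≡ 4.
  x = λ² - 13 - 15 = 16 - 28 ≡ 7; y = λ·(13 - 7) - 6 ≡ 18. → (7, 18)
4P: (7, 18) + (15, 14). λ = (14 - 18)/(15 - 7) ≡ 15/8 mod 19. 8⁻¹ ≡ 12 (mod 19), so λ ≡ 9.
  x = λ² - 7 - 15 = 81 - 22 ≡ 2; y = λ·(7 - 2) - 18 ≡ 8. → (2, 8)
5P: (2, 8) + (15, 14). λ = (14 - 8)/(15 - 2) ≡ 6/13 mod 19. 13⁻¹ ≡ 3 (mod 19), so λ ≡ 18.
  x = λ² - 2 - 15 = 324 - 17 ≡ 3; y = λ·(2 - 3) - 8 ≡ 12. → (3, 12)
6P: (3, 12) + (15, 14). λ = (14 - 12)/(15 - 3) ≡ 2/12 mod 19. 12⁻¹ ≡ 8 (mod 19), so λ ≡ 16.
  x = λ² - 3 - 15 = 256 - 18 ≡ 10; y = λ·(3 - 10) - 12 ≡ 9. → (10, 9)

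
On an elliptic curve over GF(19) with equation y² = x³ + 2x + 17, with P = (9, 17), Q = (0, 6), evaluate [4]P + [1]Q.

First 4P:
Repeated addition: build up to 4P.
2P: tangent at (9, 17): λ = (3·9² + 2)/(2·17) ≡ 17/15. 15⁻¹ ≡ 14 (mod 19), so λ ≡ 17·14 ≡ 10.
  x = λ² - 9 - 9 = 100 - 18 ≡ 6; y = λ·(9 - 6) - 17 ≡ 13. → (6, 13)
3P: (6, 13) + (9, 17). λ = (17 - 13)/(9 - 6) ≡ 4/3 mod 19. 3⁻¹ ≡ 13 (mod 19) since 3·13 = 39 ≡ 1, so λ ≡ 14.
  x = λ² - 6 - 9 = 196 - 15 ≡ 10; y = λ·(6 - 10) - 13 ≡ 7. → (10, 7)
4P: (10, 7) + (9, 17). λ = (17 - 7)/(9 - 10) ≡ 10/18 mod 19. 18⁻¹ ≡ 18 (mod 19), so λ ≡ 9.
  x = λ² - 10 - 9 = 81 - 19 ≡ 5; y = λ·(10 - 5) - 7 ≡ 0. → (5, 0)
4P = (5, 0).
Finally 4P + Q:
(5, 0) + (0, 6). λ = (6 - 0)/(0 - 5) ≡ 6/14 mod 19. 14⁻¹ ≡ 15 (mod 19) since 14·15 = 210 ≡ 1, so λ ≡ 14.
  x = λ² - 5 - 0 = 196 - 5 ≡ 1; y = λ·(5 - 1) - 0 ≡ 18. → (1, 18)

(1, 18)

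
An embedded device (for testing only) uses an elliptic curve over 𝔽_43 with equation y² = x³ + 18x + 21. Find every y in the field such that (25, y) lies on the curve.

10, 33

x³ + 18x + 21 = 16096 ≡ 14 (mod 43).
Square roots of 14 mod 43: 10 and 33 (since 10² = 100 ≡ 14).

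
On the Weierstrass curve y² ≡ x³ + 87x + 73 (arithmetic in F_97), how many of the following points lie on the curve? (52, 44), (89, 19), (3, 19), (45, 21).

3

(52, 44): 44² ≡ 93, rhs ≡ 93 → on.
(89, 19): 19² ≡ 70, rhs ≡ 29 → off.
(3, 19): 19² ≡ 70, rhs ≡ 70 → on.
(45, 21): 21² ≡ 53, rhs ≡ 53 → on.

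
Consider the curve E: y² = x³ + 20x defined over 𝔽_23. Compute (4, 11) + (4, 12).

The two points share x = 4 and their y-coordinates satisfy 11 + 12 ≡ 0 (mod 23), so they are inverses. Their sum is O.

O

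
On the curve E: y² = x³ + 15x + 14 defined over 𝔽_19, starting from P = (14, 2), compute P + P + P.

(14, 17)

Repeated addition: build up to 3P.
2P: tangent at (14, 2): λ = (3·14² + 15)/(2·2) ≡ 14/4. 4⁻¹ ≡ 5 (mod 19), so λ ≡ 14·5 ≡ 13.
  x = λ² - 14 - 14 = 169 - 28 ≡ 8; y = λ·(14 - 8) - 2 ≡ 0. → (8, 0)
3P: (8, 0) + (14, 2). λ = (2 - 0)/(14 - 8) ≡ 2/6 mod 19. 6⁻¹ ≡ 16 (mod 19) since 6·16 = 96 ≡ 1, so λ ≡ 13.
  x = λ² - 8 - 14 = 169 - 22 ≡ 14; y = λ·(8 - 14) - 0 ≡ 17. → (14, 17)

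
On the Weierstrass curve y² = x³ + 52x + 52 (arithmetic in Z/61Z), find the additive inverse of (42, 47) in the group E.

-(42, 47) = (42, -47 mod 61) = (42, 14).

(42, 14)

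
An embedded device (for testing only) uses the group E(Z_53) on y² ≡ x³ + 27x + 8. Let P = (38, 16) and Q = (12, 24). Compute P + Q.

(38, 16) + (12, 24). λ = (24 - 16)/(12 - 38) ≡ 8/27 mod 53. 27⁻¹ ≡ 2 (mod 53) since 27·2 = 54 ≡ 1, so λ ≡ 16.
  x = λ² - 38 - 12 = 256 - 50 ≡ 47; y = λ·(38 - 47) - 16 ≡ 52. → (47, 52)

(47, 52)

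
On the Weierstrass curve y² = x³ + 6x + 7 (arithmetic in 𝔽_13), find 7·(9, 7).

(9, 6)

Write Q = (9, 7).
Repeated addition: build up to 7Q.
2Q: tangent at (9, 7): λ = (3·9² + 6)/(2·7) ≡ 2/1. 1⁻¹ ≡ 1 (mod 13), so λ ≡ 2·1 ≡ 2.
  x = λ² - 9 - 9 = 4 - 18 ≡ 12; y = λ·(9 - 12) - 7 ≡ 0. → (12, 0)
3Q: (12, 0) + (9, 7). λ = (7 - 0)/(9 - 12) ≡ 7/10 mod 13. 10⁻¹ ≡ 4 (mod 13), so λ ≡ 2.
  x = λ² - 12 - 9 = 4 - 21 ≡ 9; y = λ·(12 - 9) - 0 ≡ 6. → (9, 6)
4Q: (9, 6) + (9, 7): same x and y₁ ≡ -y₂, so the sum is O.
5Q: O + (9, 7) = (9, 7) (identity).
6Q: tangent at (9, 7): λ = (3·9² + 6)/(2·7) ≡ 2/1. 1⁻¹ ≡ 1 (mod 13) since 1·1 = 1 ≡ 1, so λ ≡ 2·1 ≡ 2.
  x = λ² - 9 - 9 = 4 - 18 ≡ 12; y = λ·(9 - 12) - 7 ≡ 0. → (12, 0)
7Q: (12, 0) + (9, 7). λ = (7 - 0)/(9 - 12) ≡ 7/10 mod 13. 10⁻¹ ≡ 4 (mod 13), so λ ≡ 2.
  x = λ² - 12 - 9 = 4 - 21 ≡ 9; y = λ·(12 - 9) - 0 ≡ 6. → (9, 6)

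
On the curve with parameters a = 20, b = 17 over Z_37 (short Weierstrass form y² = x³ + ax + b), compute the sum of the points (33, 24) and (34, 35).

(17, 4)

(33, 24) + (34, 35). λ = (35 - 24)/(34 - 33) ≡ 11/1 mod 37. 1⁻¹ ≡ 1 (mod 37), so λ ≡ 11.
  x = λ² - 33 - 34 = 121 - 67 ≡ 17; y = λ·(33 - 17) - 24 ≡ 4. → (17, 4)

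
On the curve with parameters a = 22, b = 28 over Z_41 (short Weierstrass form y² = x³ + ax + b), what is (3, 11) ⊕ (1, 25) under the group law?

(4, 37)

(3, 11) + (1, 25). λ = (25 - 11)/(1 - 3) ≡ 14/39 mod 41. 39⁻¹ ≡ 20 (mod 41), so λ ≡ 34.
  x = λ² - 3 - 1 = 1156 - 4 ≡ 4; y = λ·(3 - 4) - 11 ≡ 37. → (4, 37)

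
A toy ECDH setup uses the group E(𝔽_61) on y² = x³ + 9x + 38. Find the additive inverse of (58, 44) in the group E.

(58, 17)

-(58, 44) = (58, -44 mod 61) = (58, 17).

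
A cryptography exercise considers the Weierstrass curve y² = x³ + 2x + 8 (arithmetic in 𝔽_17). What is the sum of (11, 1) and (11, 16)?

The two points share x = 11 and their y-coordinates satisfy 1 + 16 ≡ 0 (mod 17), so they are inverses. Their sum is O.

O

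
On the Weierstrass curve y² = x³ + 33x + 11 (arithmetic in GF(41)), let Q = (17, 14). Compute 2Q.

(16, 24)

tangent at (17, 14): λ = (3·17² + 33)/(2·14) ≡ 39/28. 28⁻¹ ≡ 22 (mod 41), so λ ≡ 39·22 ≡ 38.
  x = λ² - 17 - 17 = 1444 - 34 ≡ 16; y = λ·(17 - 16) - 14 ≡ 24. → (16, 24)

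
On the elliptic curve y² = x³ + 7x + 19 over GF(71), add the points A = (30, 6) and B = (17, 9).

(30, 6) + (17, 9). λ = (9 - 6)/(17 - 30) ≡ 3/58 mod 71. 58⁻¹ ≡ 60 (mod 71), so λ ≡ 38.
  x = λ² - 30 - 17 = 1444 - 47 ≡ 48; y = λ·(30 - 48) - 6 ≡ 20. → (48, 20)

(48, 20)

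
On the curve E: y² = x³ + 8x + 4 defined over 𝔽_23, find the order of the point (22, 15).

2P: tangent at (22, 15): λ = (3·22² + 8)/(2·15) ≡ 11/7. 7⁻¹ ≡ 10 (mod 23) since 7·10 = 70 ≡ 1, so λ ≡ 11·10 ≡ 18.
  x = λ² - 22 - 22 = 324 - 44 ≡ 4; y = λ·(22 - 4) - 15 ≡ 10. → (4, 10)
3P: (4, 10) + (22, 15). λ = (15 - 10)/(22 - 4) ≡ 5/18 mod 23. 18⁻¹ ≡ 9 (mod 23) since 18·9 = 162 ≡ 1, so λ ≡ 22.
  x = λ² - 4 - 22 = 484 - 26 ≡ 21; y = λ·(4 - 21) - 10 ≡ 7. → (21, 7)
4P: (21, 7) + (22, 15). λ = (15 - 7)/(22 - 21) ≡ 8/1 mod 23. 1⁻¹ ≡ 1 (mod 23), so λ ≡ 8.
  x = λ² - 21 - 22 = 64 - 43 ≡ 21; y = λ·(21 - 21) - 7 ≡ 16. → (21, 16)
5P: (21, 16) + (22, 15). λ = (15 - 16)/(22 - 21) ≡ 22/1 mod 23. 1⁻¹ ≡ 1 (mod 23), so λ ≡ 22.
  x = λ² - 21 - 22 = 484 - 43 ≡ 4; y = λ·(21 - 4) - 16 ≡ 13. → (4, 13)
6P: (4, 13) + (22, 15). λ = (15 - 13)/(22 - 4) ≡ 2/18 mod 23. 18⁻¹ ≡ 9 (mod 23) since 18·9 = 162 ≡ 1, so λ ≡ 18.
  x = λ² - 4 - 22 = 324 - 26 ≡ 22; y = λ·(4 - 22) - 13 ≡ 8. → (22, 8)
7P: (22, 8) + (22, 15): same x and y₁ ≡ -y₂, so the sum is the point at infinity.
7P = the point at infinity, so the order is 7.

7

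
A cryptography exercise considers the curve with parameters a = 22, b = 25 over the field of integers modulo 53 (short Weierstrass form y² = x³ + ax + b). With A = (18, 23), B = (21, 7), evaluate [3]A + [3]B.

First 3A:
Repeated addition: build up to 3A.
2A: tangent at (18, 23): λ = (3·18² + 22)/(2·23) ≡ 40/46. 46⁻¹ ≡ 15 (mod 53), so λ ≡ 40·15 ≡ 17.
  x = λ² - 18 - 18 = 289 - 36 ≡ 41; y = λ·(18 - 41) - 23 ≡ 10. → (41, 10)
3A: (41, 10) + (18, 23). λ = (23 - 10)/(18 - 41) ≡ 13/30 mod 53. 30⁻¹ ≡ 23 (mod 53), so λ ≡ 34.
  x = λ² - 41 - 18 = 1156 - 59 ≡ 37; y = λ·(41 - 37) - 10 ≡ 20. → (37, 20)
3A = (37, 20).
Next 3B:
Repeated addition: build up to 3B.
2B: tangent at (21, 7): λ = (3·21² + 22)/(2·7) ≡ 20/14. 14⁻¹ ≡ 19 (mod 53) since 14·19 = 266 ≡ 1, so λ ≡ 20·19 ≡ 9.
  x = λ² - 21 - 21 = 81 - 42 ≡ 39; y = λ·(21 - 39) - 7 ≡ 43. → (39, 43)
3B: (39, 43) + (21, 7). λ = (7 - 43)/(21 - 39) ≡ 17/35 mod 53. 35⁻¹ ≡ 50 (mod 53), so λ ≡ 2.
  x = λ² - 39 - 21 = 4 - 60 ≡ 50; y = λ·(39 - 50) - 43 ≡ 41. → (50, 41)
3B = (50, 41).
Finally 3A + 3B:
(37, 20) + (50, 41). λ = (41 - 20)/(50 - 37) ≡ 21/13 mod 53. 13⁻¹ ≡ 49 (mod 53), so λ ≡ 22.
  x = λ² - 37 - 50 = 484 - 87 ≡ 26; y = λ·(37 - 26) - 20 ≡ 10. → (26, 10)

(26, 10)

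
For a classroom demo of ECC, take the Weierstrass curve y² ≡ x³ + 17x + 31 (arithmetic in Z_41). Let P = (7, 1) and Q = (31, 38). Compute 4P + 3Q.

First 4P:
Repeated addition: build up to 4P.
2P: tangent at (7, 1): λ = (3·7² + 17)/(2·1) ≡ 0/2. 2⁻¹ ≡ 21 (mod 41) since 2·21 = 42 ≡ 1, so λ ≡ 0·21 ≡ 0.
  x = λ² - 7 - 7 = 0 - 14 ≡ 27; y = λ·(7 - 27) - 1 ≡ 40. → (27, 40)
3P: (27, 40) + (7, 1). λ = (1 - 40)/(7 - 27) ≡ 2/21 mod 41. 21⁻¹ ≡ 2 (mod 41), so λ ≡ 4.
  x = λ² - 27 - 7 = 16 - 34 ≡ 23; y = λ·(27 - 23) - 40 ≡ 17. → (23, 17)
4P: (23, 17) + (7, 1). λ = (1 - 17)/(7 - 23) ≡ 25/25 mod 41. 25⁻¹ ≡ 23 (mod 41), so λ ≡ 1.
  x = λ² - 23 - 7 = 1 - 30 ≡ 12; y = λ·(23 - 12) - 17 ≡ 35. → (12, 35)
4P = (12, 35).
Next 3Q:
Repeated addition: build up to 3Q.
2Q: tangent at (31, 38): λ = (3·31² + 17)/(2·38) ≡ 30/35. 35⁻¹ ≡ 34 (mod 41), so λ ≡ 30·34 ≡ 36.
  x = λ² - 31 - 31 = 1296 - 62 ≡ 4; y = λ·(31 - 4) - 38 ≡ 32. → (4, 32)
3Q: (4, 32) + (31, 38). λ = (38 - 32)/(31 - 4) ≡ 6/27 mod 41. 27⁻¹ ≡ 38 (mod 41), so λ ≡ 23.
  x = λ² - 4 - 31 = 529 - 35 ≡ 2; y = λ·(4 - 2) - 32 ≡ 14. → (2, 14)
3Q = (2, 14).
Finally 4P + 3Q:
(12, 35) + (2, 14). λ = (14 - 35)/(2 - 12) ≡ 20/31 mod 41. 31⁻¹ ≡ 4 (mod 41) since 31·4 = 124 ≡ 1, so λ ≡ 39.
  x = λ² - 12 - 2 = 1521 - 14 ≡ 31; y = λ·(12 - 31) - 35 ≡ 3. → (31, 3)

(31, 3)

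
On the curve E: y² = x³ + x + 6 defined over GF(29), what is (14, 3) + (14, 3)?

tangent at (14, 3): λ = (3·14² + 1)/(2·3) ≡ 9/6. 6⁻¹ ≡ 5 (mod 29), so λ ≡ 9·5 ≡ 16.
  x = λ² - 14 - 14 = 256 - 28 ≡ 25; y = λ·(14 - 25) - 3 ≡ 24. → (25, 24)

(25, 24)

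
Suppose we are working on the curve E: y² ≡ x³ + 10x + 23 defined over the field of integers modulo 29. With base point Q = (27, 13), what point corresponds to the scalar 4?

(0, 20)

Repeated addition: build up to 4Q.
2Q: tangent at (27, 13): λ = (3·27² + 10)/(2·13) ≡ 22/26. 26⁻¹ ≡ 19 (mod 29) since 26·19 = 494 ≡ 1, so λ ≡ 22·19 ≡ 12.
  x = λ² - 27 - 27 = 144 - 54 ≡ 3; y = λ·(27 - 3) - 13 ≡ 14. → (3, 14)
3Q: (3, 14) + (27, 13). λ = (13 - 14)/(27 - 3) ≡ 28/24 mod 29. 24⁻¹ ≡ 23 (mod 29), so λ ≡ 6.
  x = λ² - 3 - 27 = 36 - 30 ≡ 6; y = λ·(3 - 6) - 14 ≡ 26. → (6, 26)
4Q: (6, 26) + (27, 13). λ = (13 - 26)/(27 - 6) ≡ 16/21 mod 29. 21⁻¹ ≡ 18 (mod 29), so λ ≡ 27.
  x = λ² - 6 - 27 = 729 - 33 ≡ 0; y = λ·(6 - 0) - 26 ≡ 20. → (0, 20)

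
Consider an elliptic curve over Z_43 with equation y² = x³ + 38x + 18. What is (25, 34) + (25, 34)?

(29, 28)

tangent at (25, 34): λ = (3·25² + 38)/(2·34) ≡ 21/25. 25⁻¹ ≡ 31 (mod 43) since 25·31 = 775 ≡ 1, so λ ≡ 21·31 ≡ 6.
  x = λ² - 25 - 25 = 36 - 50 ≡ 29; y = λ·(25 - 29) - 34 ≡ 28. → (29, 28)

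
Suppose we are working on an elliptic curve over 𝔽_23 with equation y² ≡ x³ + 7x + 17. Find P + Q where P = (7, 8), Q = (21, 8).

(18, 15)

(7, 8) + (21, 8). λ = (8 - 8)/(21 - 7) ≡ 0/14 mod 23. 14⁻¹ ≡ 5 (mod 23), so λ ≡ 0.
  x = λ² - 7 - 21 = 0 - 28 ≡ 18; y = λ·(7 - 18) - 8 ≡ 15. → (18, 15)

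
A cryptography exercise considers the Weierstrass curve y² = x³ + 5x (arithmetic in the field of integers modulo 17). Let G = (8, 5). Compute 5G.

Double-and-add on 5 = (101)₂. Start with G = (8, 5) for the leading 1-bit.
double: tangent at (8, 5): λ = (3·8² + 5)/(2·5) ≡ 10/10. 10⁻¹ ≡ 12 (mod 17) since 10·12 = 120 ≡ 1, so λ ≡ 10·12 ≡ 1.
  x = λ² - 8 - 8 = 1 - 16 ≡ 2; y = λ·(8 - 2) - 5 ≡ 1. → (2, 1)
double: tangent at (2, 1): λ = (3·2² + 5)/(2·1) ≡ 0/2. 2⁻¹ ≡ 9 (mod 17) since 2·9 = 18 ≡ 1, so λ ≡ 0·9 ≡ 0.
  x = λ² - 2 - 2 = 0 - 4 ≡ 13; y = λ·(2 - 13) - 1 ≡ 16. → (13, 16)
add G: (13, 16) + (8, 5). λ = (5 - 16)/(8 - 13) ≡ 6/12 mod 17. 12⁻¹ ≡ 10 (mod 17) since 12·10 = 120 ≡ 1, so λ ≡ 9.
  x = λ² - 13 - 8 = 81 - 21 ≡ 9; y = λ·(13 - 9) - 16 ≡ 3. → (9, 3)

(9, 3)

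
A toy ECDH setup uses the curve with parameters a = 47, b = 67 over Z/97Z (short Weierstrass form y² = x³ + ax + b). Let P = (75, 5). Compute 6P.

O

Double-and-add on 6 = (110)₂. Start with P = (75, 5) for the leading 1-bit.
double: tangent at (75, 5): λ = (3·75² + 47)/(2·5) ≡ 44/10. 10⁻¹ ≡ 68 (mod 97) since 10·68 = 680 ≡ 1, so λ ≡ 44·68 ≡ 82.
  x = λ² - 75 - 75 = 6724 - 150 ≡ 75; y = λ·(75 - 75) - 5 ≡ 92. → (75, 92)
add P: (75, 92) + (75, 5): same x and y₁ ≡ -y₂, so the sum is the point at infinity.
double: the point at infinity + the point at infinity = the point at infinity (identity).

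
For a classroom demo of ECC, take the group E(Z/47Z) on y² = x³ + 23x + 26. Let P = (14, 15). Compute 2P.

tangent at (14, 15): λ = (3·14² + 23)/(2·15) ≡ 0/30. 30⁻¹ ≡ 11 (mod 47), so λ ≡ 0·11 ≡ 0.
  x = λ² - 14 - 14 = 0 - 28 ≡ 19; y = λ·(14 - 19) - 15 ≡ 32. → (19, 32)

(19, 32)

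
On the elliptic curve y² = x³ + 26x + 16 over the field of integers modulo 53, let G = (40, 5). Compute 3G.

Repeated addition: build up to 3G.
2G: tangent at (40, 5): λ = (3·40² + 26)/(2·5) ≡ 3/10. 10⁻¹ ≡ 16 (mod 53) since 10·16 = 160 ≡ 1, so λ ≡ 3·16 ≡ 48.
  x = λ² - 40 - 40 = 2304 - 80 ≡ 51; y = λ·(40 - 51) - 5 ≡ 50. → (51, 50)
3G: (51, 50) + (40, 5). λ = (5 - 50)/(40 - 51) ≡ 8/42 mod 53. 42⁻¹ ≡ 24 (mod 53) since 42·24 = 1008 ≡ 1, so λ ≡ 33.
  x = λ² - 51 - 40 = 1089 - 91 ≡ 44; y = λ·(51 - 44) - 50 ≡ 22. → (44, 22)

(44, 22)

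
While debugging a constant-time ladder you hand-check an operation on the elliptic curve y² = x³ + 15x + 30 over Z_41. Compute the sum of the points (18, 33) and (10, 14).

(18, 33) + (10, 14). λ = (14 - 33)/(10 - 18) ≡ 22/33 mod 41. 33⁻¹ ≡ 5 (mod 41), so λ ≡ 28.
  x = λ² - 18 - 10 = 784 - 28 ≡ 18; y = λ·(18 - 18) - 33 ≡ 8. → (18, 8)

(18, 8)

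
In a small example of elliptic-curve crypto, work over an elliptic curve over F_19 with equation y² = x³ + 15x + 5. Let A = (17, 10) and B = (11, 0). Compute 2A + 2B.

First 2A:
Repeated addition: build up to 2A.
2A: tangent at (17, 10): λ = (3·17² + 15)/(2·10) ≡ 8/1. 1⁻¹ ≡ 1 (mod 19) since 1·1 = 1 ≡ 1, so λ ≡ 8·1 ≡ 8.
  x = λ² - 17 - 17 = 64 - 34 ≡ 11; y = λ·(17 - 11) - 10 ≡ 0. → (11, 0)
2A = (11, 0).
Next 2B:
Repeated addition: build up to 2B.
2B: (11, 0) + (11, 0): same x and y₁ ≡ -y₂, so the sum is O.
2B = O.
Finally 2A + 2B:
(11, 0) + O = (11, 0) (identity).

(11, 0)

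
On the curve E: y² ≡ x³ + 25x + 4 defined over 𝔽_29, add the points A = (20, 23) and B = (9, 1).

(4, 9)

(20, 23) + (9, 1). λ = (1 - 23)/(9 - 20) ≡ 7/18 mod 29. 18⁻¹ ≡ 21 (mod 29), so λ ≡ 2.
  x = λ² - 20 - 9 = 4 - 29 ≡ 4; y = λ·(20 - 4) - 23 ≡ 9. → (4, 9)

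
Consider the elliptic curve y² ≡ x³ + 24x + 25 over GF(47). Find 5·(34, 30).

Write G = (34, 30).
Double-and-add on 5 = (101)₂. Start with G = (34, 30) for the leading 1-bit.
double: tangent at (34, 30): λ = (3·34² + 24)/(2·30) ≡ 14/13. 13⁻¹ ≡ 29 (mod 47), so λ ≡ 14·29 ≡ 30.
  x = λ² - 34 - 34 = 900 - 68 ≡ 33; y = λ·(34 - 33) - 30 ≡ 0. → (33, 0)
double: (33, 0) + (33, 0): same x and y₁ ≡ -y₂, so the sum is 𝒪.
add G: 𝒪 + (34, 30) = (34, 30) (identity).

(34, 30)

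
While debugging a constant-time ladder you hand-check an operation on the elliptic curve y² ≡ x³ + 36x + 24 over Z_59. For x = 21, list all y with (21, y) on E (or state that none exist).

x³ + 36x + 24 = 10041 ≡ 11 (mod 59).
11 is a non-residue mod 59; no y exists.

none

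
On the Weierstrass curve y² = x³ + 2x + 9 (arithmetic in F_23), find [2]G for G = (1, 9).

tangent at (1, 9): λ = (3·1² + 2)/(2·9) ≡ 5/18. 18⁻¹ ≡ 9 (mod 23), so λ ≡ 5·9 ≡ 22.
  x = λ² - 1 - 1 = 484 - 2 ≡ 22; y = λ·(1 - 22) - 9 ≡ 12. → (22, 12)

(22, 12)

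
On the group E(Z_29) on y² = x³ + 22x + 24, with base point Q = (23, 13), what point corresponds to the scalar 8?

Repeated addition: build up to 8Q.
2Q: tangent at (23, 13): λ = (3·23² + 22)/(2·13) ≡ 14/26. 26⁻¹ ≡ 19 (mod 29) since 26·19 = 494 ≡ 1, so λ ≡ 14·19 ≡ 5.
  x = λ² - 23 - 23 = 25 - 46 ≡ 8; y = λ·(23 - 8) - 13 ≡ 4. → (8, 4)
3Q: (8, 4) + (23, 13). λ = (13 - 4)/(23 - 8) ≡ 9/15 mod 29. 15⁻¹ ≡ 2 (mod 29) since 15·2 = 30 ≡ 1, so λ ≡ 18.
  x = λ² - 8 - 23 = 324 - 31 ≡ 3; y = λ·(8 - 3) - 4 ≡ 28. → (3, 28)
4Q: (3, 28) + (23, 13). λ = (13 - 28)/(23 - 3) ≡ 14/20 mod 29. 20⁻¹ ≡ 16 (mod 29) since 20·16 = 320 ≡ 1, so λ ≡ 21.
  x = λ² - 3 - 23 = 441 - 26 ≡ 9; y = λ·(3 - 9) - 28 ≡ 20. → (9, 20)
5Q: (9, 20) + (23, 13). λ = (13 - 20)/(23 - 9) ≡ 22/14 mod 29. 14⁻¹ ≡ 27 (mod 29) since 14·27 = 378 ≡ 1, so λ ≡ 14.
  x = λ² - 9 - 23 = 196 - 32 ≡ 19; y = λ·(9 - 19) - 20 ≡ 14. → (19, 14)
6Q: (19, 14) + (23, 13). λ = (13 - 14)/(23 - 19) ≡ 28/4 mod 29. 4⁻¹ ≡ 22 (mod 29), so λ ≡ 7.
  x = λ² - 19 - 23 = 49 - 42 ≡ 7; y = λ·(19 - 7) - 14 ≡ 12. → (7, 12)
7Q: (7, 12) + (23, 13). λ = (13 - 12)/(23 - 7) ≡ 1/16 mod 29. 16⁻¹ ≡ 20 (mod 29), so λ ≡ 20.
  x = λ² - 7 - 23 = 400 - 30 ≡ 22; y = λ·(7 - 22) - 12 ≡ 7. → (22, 7)
8Q: (22, 7) + (23, 13). λ = (13 - 7)/(23 - 22) ≡ 6/1 mod 29. 1⁻¹ ≡ 1 (mod 29) since 1·1 = 1 ≡ 1, so λ ≡ 6.
  x = λ² - 22 - 23 = 36 - 45 ≡ 20; y = λ·(22 - 20) - 7 ≡ 5. → (20, 5)

(20, 5)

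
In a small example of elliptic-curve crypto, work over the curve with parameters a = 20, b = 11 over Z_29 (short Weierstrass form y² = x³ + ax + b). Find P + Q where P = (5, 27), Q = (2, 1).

(23, 20)

(5, 27) + (2, 1). λ = (1 - 27)/(2 - 5) ≡ 3/26 mod 29. 26⁻¹ ≡ 19 (mod 29), so λ ≡ 28.
  x = λ² - 5 - 2 = 784 - 7 ≡ 23; y = λ·(5 - 23) - 27 ≡ 20. → (23, 20)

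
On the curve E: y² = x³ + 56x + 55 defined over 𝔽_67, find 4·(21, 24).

Write P = (21, 24).
Double-and-add on 4 = (100)₂. Start with P = (21, 24) for the leading 1-bit.
double: tangent at (21, 24): λ = (3·21² + 56)/(2·24) ≡ 39/48. 48⁻¹ ≡ 7 (mod 67) since 48·7 = 336 ≡ 1, so λ ≡ 39·7 ≡ 5.
  x = λ² - 21 - 21 = 25 - 42 ≡ 50; y = λ·(21 - 50) - 24 ≡ 32. → (50, 32)
double: tangent at (50, 32): λ = (3·50² + 56)/(2·32) ≡ 52/64. 64⁻¹ ≡ 22 (mod 67), so λ ≡ 52·22 ≡ 5.
  x = λ² - 50 - 50 = 25 - 100 ≡ 59; y = λ·(50 - 59) - 32 ≡ 57. → (59, 57)

(59, 57)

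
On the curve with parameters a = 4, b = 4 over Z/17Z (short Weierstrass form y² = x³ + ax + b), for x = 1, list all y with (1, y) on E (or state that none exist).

x³ + 4x + 4 = 9 ≡ 9 (mod 17).
Square roots of 9 mod 17: 3 and 14 (since 3² = 9 ≡ 9).

3, 14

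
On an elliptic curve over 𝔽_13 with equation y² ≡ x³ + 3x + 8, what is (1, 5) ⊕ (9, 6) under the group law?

(2, 3)

(1, 5) + (9, 6). λ = (6 - 5)/(9 - 1) ≡ 1/8 mod 13. 8⁻¹ ≡ 5 (mod 13) since 8·5 = 40 ≡ 1, so λ ≡ 5.
  x = λ² - 1 - 9 = 25 - 10 ≡ 2; y = λ·(1 - 2) - 5 ≡ 3. → (2, 3)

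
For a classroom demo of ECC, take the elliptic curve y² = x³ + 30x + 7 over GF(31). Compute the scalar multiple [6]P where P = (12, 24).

(7, 8)

Repeated addition: build up to 6P.
2P: tangent at (12, 24): λ = (3·12² + 30)/(2·24) ≡ 28/17. 17⁻¹ ≡ 11 (mod 31) since 17·11 = 187 ≡ 1, so λ ≡ 28·11 ≡ 29.
  x = λ² - 12 - 12 = 841 - 24 ≡ 11; y = λ·(12 - 11) - 24 ≡ 5. → (11, 5)
3P: (11, 5) + (12, 24). λ = (24 - 5)/(12 - 11) ≡ 19/1 mod 31. 1⁻¹ ≡ 1 (mod 31) since 1·1 = 1 ≡ 1, so λ ≡ 19.
  x = λ² - 11 - 12 = 361 - 23 ≡ 28; y = λ·(11 - 28) - 5 ≡ 13. → (28, 13)
4P: (28, 13) + (12, 24). λ = (24 - 13)/(12 - 28) ≡ 11/15 mod 31. 15⁻¹ ≡ 29 (mod 31), so λ ≡ 9.
  x = λ² - 28 - 12 = 81 - 40 ≡ 10; y = λ·(28 - 10) - 13 ≡ 25. → (10, 25)
5P: (10, 25) + (12, 24). λ = (24 - 25)/(12 - 10) ≡ 30/2 mod 31. 2⁻¹ ≡ 16 (mod 31) since 2·16 = 32 ≡ 1, so λ ≡ 15.
  x = λ² - 10 - 12 = 225 - 22 ≡ 17; y = λ·(10 - 17) - 25 ≡ 25. → (17, 25)
6P: (17, 25) + (12, 24). λ = (24 - 25)/(12 - 17) ≡ 30/26 mod 31. 26⁻¹ ≡ 6 (mod 31), so λ ≡ 25.
  x = λ² - 17 - 12 = 625 - 29 ≡ 7; y = λ·(17 - 7) - 25 ≡ 8. → (7, 8)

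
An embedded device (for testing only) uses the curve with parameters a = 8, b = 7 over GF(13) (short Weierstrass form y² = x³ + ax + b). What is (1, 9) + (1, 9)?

(7, 9)

tangent at (1, 9): λ = (3·1² + 8)/(2·9) ≡ 11/5. 5⁻¹ ≡ 8 (mod 13), so λ ≡ 11·8 ≡ 10.
  x = λ² - 1 - 1 = 100 - 2 ≡ 7; y = λ·(1 - 7) - 9 ≡ 9. → (7, 9)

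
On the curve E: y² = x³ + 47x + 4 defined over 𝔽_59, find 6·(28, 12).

Write G = (28, 12).
Double-and-add on 6 = (110)₂. Start with G = (28, 12) for the leading 1-bit.
double: tangent at (28, 12): λ = (3·28² + 47)/(2·12) ≡ 39/24. 24⁻¹ ≡ 32 (mod 59) since 24·32 = 768 ≡ 1, so λ ≡ 39·32 ≡ 9.
  x = λ² - 28 - 28 = 81 - 56 ≡ 25; y = λ·(28 - 25) - 12 ≡ 15. → (25, 15)
add G: (25, 15) + (28, 12). λ = (12 - 15)/(28 - 25) ≡ 56/3 mod 59. 3⁻¹ ≡ 20 (mod 59) since 3·20 = 60 ≡ 1, so λ ≡ 58.
  x = λ² - 25 - 28 = 3364 - 53 ≡ 7; y = λ·(25 - 7) - 15 ≡ 26. → (7, 26)
double: tangent at (7, 26): λ = (3·7² + 47)/(2·26) ≡ 17/52. 52⁻¹ ≡ 42 (mod 59), so λ ≡ 17·42 ≡ 6.
  x = λ² - 7 - 7 = 36 - 14 ≡ 22; y = λ·(7 - 22) - 26 ≡ 2. → (22, 2)

(22, 2)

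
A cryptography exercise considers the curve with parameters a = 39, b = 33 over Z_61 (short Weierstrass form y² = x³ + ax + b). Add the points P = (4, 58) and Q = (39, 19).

(5, 32)

(4, 58) + (39, 19). λ = (19 - 58)/(39 - 4) ≡ 22/35 mod 61. 35⁻¹ ≡ 7 (mod 61) since 35·7 = 245 ≡ 1, so λ ≡ 32.
  x = λ² - 4 - 39 = 1024 - 43 ≡ 5; y = λ·(4 - 5) - 58 ≡ 32. → (5, 32)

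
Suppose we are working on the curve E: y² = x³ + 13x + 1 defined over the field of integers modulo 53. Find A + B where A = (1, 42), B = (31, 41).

(20, 24)

(1, 42) + (31, 41). λ = (41 - 42)/(31 - 1) ≡ 52/30 mod 53. 30⁻¹ ≡ 23 (mod 53) since 30·23 = 690 ≡ 1, so λ ≡ 30.
  x = λ² - 1 - 31 = 900 - 32 ≡ 20; y = λ·(1 - 20) - 42 ≡ 24. → (20, 24)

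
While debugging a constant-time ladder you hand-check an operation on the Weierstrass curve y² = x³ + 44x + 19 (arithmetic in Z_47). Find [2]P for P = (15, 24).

(25, 24)

tangent at (15, 24): λ = (3·15² + 44)/(2·24) ≡ 14/1. 1⁻¹ ≡ 1 (mod 47), so λ ≡ 14·1 ≡ 14.
  x = λ² - 15 - 15 = 196 - 30 ≡ 25; y = λ·(15 - 25) - 24 ≡ 24. → (25, 24)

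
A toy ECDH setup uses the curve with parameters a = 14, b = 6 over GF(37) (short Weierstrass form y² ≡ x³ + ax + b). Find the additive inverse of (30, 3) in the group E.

(30, 34)

-(30, 3) = (30, -3 mod 37) = (30, 34).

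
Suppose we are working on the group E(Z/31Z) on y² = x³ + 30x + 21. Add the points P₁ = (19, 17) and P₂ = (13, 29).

(3, 13)

(19, 17) + (13, 29). λ = (29 - 17)/(13 - 19) ≡ 12/25 mod 31. 25⁻¹ ≡ 5 (mod 31), so λ ≡ 29.
  x = λ² - 19 - 13 = 841 - 32 ≡ 3; y = λ·(19 - 3) - 17 ≡ 13. → (3, 13)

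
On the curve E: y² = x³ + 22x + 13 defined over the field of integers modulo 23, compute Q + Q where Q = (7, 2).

tangent at (7, 2): λ = (3·7² + 22)/(2·2) ≡ 8/4. 4⁻¹ ≡ 6 (mod 23), so λ ≡ 8·6 ≡ 2.
  x = λ² - 7 - 7 = 4 - 14 ≡ 13; y = λ·(7 - 13) - 2 ≡ 9. → (13, 9)

(13, 9)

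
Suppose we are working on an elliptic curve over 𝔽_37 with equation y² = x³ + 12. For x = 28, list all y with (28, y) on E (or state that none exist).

none

x³ + 0x + 12 = 21964 ≡ 23 (mod 37).
23 is a non-residue mod 37; no y exists.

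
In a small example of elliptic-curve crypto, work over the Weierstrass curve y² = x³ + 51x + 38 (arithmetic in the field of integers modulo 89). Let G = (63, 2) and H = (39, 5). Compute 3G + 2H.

(57, 9)

First 3G:
Repeated addition: build up to 3G.
2G: tangent at (63, 2): λ = (3·63² + 51)/(2·2) ≡ 32/4. 4⁻¹ ≡ 67 (mod 89), so λ ≡ 32·67 ≡ 8.
  x = λ² - 63 - 63 = 64 - 126 ≡ 27; y = λ·(63 - 27) - 2 ≡ 19. → (27, 19)
3G: (27, 19) + (63, 2). λ = (2 - 19)/(63 - 27) ≡ 72/36 mod 89. 36⁻¹ ≡ 47 (mod 89) since 36·47 = 1692 ≡ 1, so λ ≡ 2.
  x = λ² - 27 - 63 = 4 - 90 ≡ 3; y = λ·(27 - 3) - 19 ≡ 29. → (3, 29)
3G = (3, 29).
Next 2H:
Repeated addition: build up to 2H.
2H: tangent at (39, 5): λ = (3·39² + 51)/(2·5) ≡ 75/10. 10⁻¹ ≡ 9 (mod 89) since 10·9 = 90 ≡ 1, so λ ≡ 75·9 ≡ 52.
  x = λ² - 39 - 39 = 2704 - 78 ≡ 45; y = λ·(39 - 45) - 5 ≡ 39. → (45, 39)
2H = (45, 39).
Finally 3G + 2H:
(3, 29) + (45, 39). λ = (39 - 29)/(45 - 3) ≡ 10/42 mod 89. 42⁻¹ ≡ 53 (mod 89), so λ ≡ 85.
  x = λ² - 3 - 45 = 7225 - 48 ≡ 57; y = λ·(3 - 57) - 29 ≡ 9. → (57, 9)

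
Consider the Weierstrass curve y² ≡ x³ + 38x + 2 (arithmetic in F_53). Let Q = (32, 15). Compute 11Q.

Repeated addition: build up to 11Q.
2Q: tangent at (32, 15): λ = (3·32² + 38)/(2·15) ≡ 36/30. 30⁻¹ ≡ 23 (mod 53), so λ ≡ 36·23 ≡ 33.
  x = λ² - 32 - 32 = 1089 - 64 ≡ 18; y = λ·(32 - 18) - 15 ≡ 23. → (18, 23)
3Q: (18, 23) + (32, 15). λ = (15 - 23)/(32 - 18) ≡ 45/14 mod 53. 14⁻¹ ≡ 19 (mod 53) since 14·19 = 266 ≡ 1, so λ ≡ 7.
  x = λ² - 18 - 32 = 49 - 50 ≡ 52; y = λ·(18 - 52) - 23 ≡ 4. → (52, 4)
4Q: (52, 4) + (32, 15). λ = (15 - 4)/(32 - 52) ≡ 11/33 mod 53. 33⁻¹ ≡ 45 (mod 53) since 33·45 = 1485 ≡ 1, so λ ≡ 18.
  x = λ² - 52 - 32 = 324 - 84 ≡ 28; y = λ·(52 - 28) - 4 ≡ 4. → (28, 4)
5Q: (28, 4) + (32, 15). λ = (15 - 4)/(32 - 28) ≡ 11/4 mod 53. 4⁻¹ ≡ 40 (mod 53), so λ ≡ 16.
  x = λ² - 28 - 32 = 256 - 60 ≡ 37; y = λ·(28 - 37) - 4 ≡ 11. → (37, 11)
6Q: (37, 11) + (32, 15). λ = (15 - 11)/(32 - 37) ≡ 4/48 mod 53. 48⁻¹ ≡ 21 (mod 53), so λ ≡ 31.
  x = λ² - 37 - 32 = 961 - 69 ≡ 44; y = λ·(37 - 44) - 11 ≡ 37. → (44, 37)
7Q: (44, 37) + (32, 15). λ = (15 - 37)/(32 - 44) ≡ 31/41 mod 53. 41⁻¹ ≡ 22 (mod 53), so λ ≡ 46.
  x = λ² - 44 - 32 = 2116 - 76 ≡ 26; y = λ·(44 - 26) - 37 ≡ 49. → (26, 49)
8Q: (26, 49) + (32, 15). λ = (15 - 49)/(32 - 26) ≡ 19/6 mod 53. 6⁻¹ ≡ 9 (mod 53) since 6·9 = 54 ≡ 1, so λ ≡ 12.
  x = λ² - 26 - 32 = 144 - 58 ≡ 33; y = λ·(26 - 33) - 49 ≡ 26. → (33, 26)
9Q: (33, 26) + (32, 15). λ = (15 - 26)/(32 - 33) ≡ 42/52 mod 53. 52⁻¹ ≡ 52 (mod 53), so λ ≡ 11.
  x = λ² - 33 - 32 = 121 - 65 ≡ 3; y = λ·(33 - 3) - 26 ≡ 39. → (3, 39)
10Q: (3, 39) + (32, 15). λ = (15 - 39)/(32 - 3) ≡ 29/29 mod 53. 29⁻¹ ≡ 11 (mod 53) since 29·11 = 319 ≡ 1, so λ ≡ 1.
  x = λ² - 3 - 32 = 1 - 35 ≡ 19; y = λ·(3 - 19) - 39 ≡ 51. → (19, 51)
11Q: (19, 51) + (32, 15). λ = (15 - 51)/(32 - 19) ≡ 17/13 mod 53. 13⁻¹ ≡ 49 (mod 53) since 13·49 = 637 ≡ 1, so λ ≡ 38.
  x = λ² - 19 - 32 = 1444 - 51 ≡ 15; y = λ·(19 - 15) - 51 ≡ 48. → (15, 48)

(15, 48)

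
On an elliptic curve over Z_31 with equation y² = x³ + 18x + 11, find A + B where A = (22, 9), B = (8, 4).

(22, 9) + (8, 4). λ = (4 - 9)/(8 - 22) ≡ 26/17 mod 31. 17⁻¹ ≡ 11 (mod 31) since 17·11 = 187 ≡ 1, so λ ≡ 7.
  x = λ² - 22 - 8 = 49 - 30 ≡ 19; y = λ·(22 - 19) - 9 ≡ 12. → (19, 12)

(19, 12)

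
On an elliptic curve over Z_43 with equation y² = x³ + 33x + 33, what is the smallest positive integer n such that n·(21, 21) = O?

9

2P: tangent at (21, 21): λ = (3·21² + 33)/(2·21) ≡ 23/42. 42⁻¹ ≡ 42 (mod 43), so λ ≡ 23·42 ≡ 20.
  x = λ² - 21 - 21 = 400 - 42 ≡ 14; y = λ·(21 - 14) - 21 ≡ 33. → (14, 33)
3P: (14, 33) + (21, 21). λ = (21 - 33)/(21 - 14) ≡ 31/7 mod 43. 7⁻¹ ≡ 37 (mod 43) since 7·37 = 259 ≡ 1, so λ ≡ 29.
  x = λ² - 14 - 21 = 841 - 35 ≡ 32; y = λ·(14 - 32) - 33 ≡ 4. → (32, 4)
4P: (32, 4) + (21, 21). λ = (21 - 4)/(21 - 32) ≡ 17/32 mod 43. 32⁻¹ ≡ 39 (mod 43), so λ ≡ 18.
  x = λ² - 32 - 21 = 324 - 53 ≡ 13; y = λ·(32 - 13) - 4 ≡ 37. → (13, 37)
5P: (13, 37) + (21, 21). λ = (21 - 37)/(21 - 13) ≡ 27/8 mod 43. 8⁻¹ ≡ 27 (mod 43) since 8·27 = 216 ≡ 1, so λ ≡ 41.
  x = λ² - 13 - 21 = 1681 - 34 ≡ 13; y = λ·(13 - 13) - 37 ≡ 6. → (13, 6)
6P: (13, 6) + (21, 21). λ = (21 - 6)/(21 - 13) ≡ 15/8 mod 43. 8⁻¹ ≡ 27 (mod 43), so λ ≡ 18.
  x = λ² - 13 - 21 = 324 - 34 ≡ 32; y = λ·(13 - 32) - 6 ≡ 39. → (32, 39)
7P: (32, 39) + (21, 21). λ = (21 - 39)/(21 - 32) ≡ 25/32 mod 43. 32⁻¹ ≡ 39 (mod 43), so λ ≡ 29.
  x = λ² - 32 - 21 = 841 - 53 ≡ 14; y = λ·(32 - 14) - 39 ≡ 10. → (14, 10)
8P: (14, 10) + (21, 21). λ = (21 - 10)/(21 - 14) ≡ 11/7 mod 43. 7⁻¹ ≡ 37 (mod 43) since 7·37 = 259 ≡ 1, so λ ≡ 20.
  x = λ² - 14 - 21 = 400 - 35 ≡ 21; y = λ·(14 - 21) - 10 ≡ 22. → (21, 22)
9P: (21, 22) + (21, 21): same x and y₁ ≡ -y₂, so the sum is O.
9P = O, so the order is 9.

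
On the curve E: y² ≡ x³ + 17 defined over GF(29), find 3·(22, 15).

(12, 11)

Write G = (22, 15).
Repeated addition: build up to 3G.
2G: tangent at (22, 15): λ = (3·22² + 0)/(2·15) ≡ 2/1. 1⁻¹ ≡ 1 (mod 29), so λ ≡ 2·1 ≡ 2.
  x = λ² - 22 - 22 = 4 - 44 ≡ 18; y = λ·(22 - 18) - 15 ≡ 22. → (18, 22)
3G: (18, 22) + (22, 15). λ = (15 - 22)/(22 - 18) ≡ 22/4 mod 29. 4⁻¹ ≡ 22 (mod 29), so λ ≡ 20.
  x = λ² - 18 - 22 = 400 - 40 ≡ 12; y = λ·(18 - 12) - 22 ≡ 11. → (12, 11)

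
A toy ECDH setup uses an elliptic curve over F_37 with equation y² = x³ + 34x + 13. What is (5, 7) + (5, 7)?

(24, 1)

tangent at (5, 7): λ = (3·5² + 34)/(2·7) ≡ 35/14. 14⁻¹ ≡ 8 (mod 37), so λ ≡ 35·8 ≡ 21.
  x = λ² - 5 - 5 = 441 - 10 ≡ 24; y = λ·(5 - 24) - 7 ≡ 1. → (24, 1)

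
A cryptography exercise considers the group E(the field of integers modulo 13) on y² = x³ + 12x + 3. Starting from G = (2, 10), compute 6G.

Double-and-add on 6 = (110)₂. Start with G = (2, 10) for the leading 1-bit.
double: tangent at (2, 10): λ = (3·2² + 12)/(2·10) ≡ 11/7. 7⁻¹ ≡ 2 (mod 13), so λ ≡ 11·2 ≡ 9.
  x = λ² - 2 - 2 = 81 - 4 ≡ 12; y = λ·(2 - 12) - 10 ≡ 4. → (12, 4)
add G: (12, 4) + (2, 10). λ = (10 - 4)/(2 - 12) ≡ 6/3 mod 13. 3⁻¹ ≡ 9 (mod 13), so λ ≡ 2.
  x = λ² - 12 - 2 = 4 - 14 ≡ 3; y = λ·(12 - 3) - 4 ≡ 1. → (3, 1)
double: tangent at (3, 1): λ = (3·3² + 12)/(2·1) ≡ 0/2. 2⁻¹ ≡ 7 (mod 13), so λ ≡ 0·7 ≡ 0.
  x = λ² - 3 - 3 = 0 - 6 ≡ 7; y = λ·(3 - 7) - 1 ≡ 12. → (7, 12)

(7, 12)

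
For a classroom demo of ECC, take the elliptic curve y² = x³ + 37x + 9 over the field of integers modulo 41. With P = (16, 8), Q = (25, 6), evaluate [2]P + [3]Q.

(2, 3)

First 2P:
Repeated addition: build up to 2P.
2P: tangent at (16, 8): λ = (3·16² + 37)/(2·8) ≡ 26/16. 16⁻¹ ≡ 18 (mod 41) since 16·18 = 288 ≡ 1, so λ ≡ 26·18 ≡ 17.
  x = λ² - 16 - 16 = 289 - 32 ≡ 11; y = λ·(16 - 11) - 8 ≡ 36. → (11, 36)
2P = (11, 36).
Next 3Q:
Repeated addition: build up to 3Q.
2Q: tangent at (25, 6): λ = (3·25² + 37)/(2·6) ≡ 26/12. 12⁻¹ ≡ 24 (mod 41), so λ ≡ 26·24 ≡ 9.
  x = λ² - 25 - 25 = 81 - 50 ≡ 31; y = λ·(25 - 31) - 6 ≡ 22. → (31, 22)
3Q: (31, 22) + (25, 6). λ = (6 - 22)/(25 - 31) ≡ 25/35 mod 41. 35⁻¹ ≡ 34 (mod 41), so λ ≡ 30.
  x = λ² - 31 - 25 = 900 - 56 ≡ 24; y = λ·(31 - 24) - 22 ≡ 24. → (24, 24)
3Q = (24, 24).
Finally 2P + 3Q:
(11, 36) + (24, 24). λ = (24 - 36)/(24 - 11) ≡ 29/13 mod 41. 13⁻¹ ≡ 19 (mod 41) since 13·19 = 247 ≡ 1, so λ ≡ 18.
  x = λ² - 11 - 24 = 324 - 35 ≡ 2; y = λ·(11 - 2) - 36 ≡ 3. → (2, 3)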